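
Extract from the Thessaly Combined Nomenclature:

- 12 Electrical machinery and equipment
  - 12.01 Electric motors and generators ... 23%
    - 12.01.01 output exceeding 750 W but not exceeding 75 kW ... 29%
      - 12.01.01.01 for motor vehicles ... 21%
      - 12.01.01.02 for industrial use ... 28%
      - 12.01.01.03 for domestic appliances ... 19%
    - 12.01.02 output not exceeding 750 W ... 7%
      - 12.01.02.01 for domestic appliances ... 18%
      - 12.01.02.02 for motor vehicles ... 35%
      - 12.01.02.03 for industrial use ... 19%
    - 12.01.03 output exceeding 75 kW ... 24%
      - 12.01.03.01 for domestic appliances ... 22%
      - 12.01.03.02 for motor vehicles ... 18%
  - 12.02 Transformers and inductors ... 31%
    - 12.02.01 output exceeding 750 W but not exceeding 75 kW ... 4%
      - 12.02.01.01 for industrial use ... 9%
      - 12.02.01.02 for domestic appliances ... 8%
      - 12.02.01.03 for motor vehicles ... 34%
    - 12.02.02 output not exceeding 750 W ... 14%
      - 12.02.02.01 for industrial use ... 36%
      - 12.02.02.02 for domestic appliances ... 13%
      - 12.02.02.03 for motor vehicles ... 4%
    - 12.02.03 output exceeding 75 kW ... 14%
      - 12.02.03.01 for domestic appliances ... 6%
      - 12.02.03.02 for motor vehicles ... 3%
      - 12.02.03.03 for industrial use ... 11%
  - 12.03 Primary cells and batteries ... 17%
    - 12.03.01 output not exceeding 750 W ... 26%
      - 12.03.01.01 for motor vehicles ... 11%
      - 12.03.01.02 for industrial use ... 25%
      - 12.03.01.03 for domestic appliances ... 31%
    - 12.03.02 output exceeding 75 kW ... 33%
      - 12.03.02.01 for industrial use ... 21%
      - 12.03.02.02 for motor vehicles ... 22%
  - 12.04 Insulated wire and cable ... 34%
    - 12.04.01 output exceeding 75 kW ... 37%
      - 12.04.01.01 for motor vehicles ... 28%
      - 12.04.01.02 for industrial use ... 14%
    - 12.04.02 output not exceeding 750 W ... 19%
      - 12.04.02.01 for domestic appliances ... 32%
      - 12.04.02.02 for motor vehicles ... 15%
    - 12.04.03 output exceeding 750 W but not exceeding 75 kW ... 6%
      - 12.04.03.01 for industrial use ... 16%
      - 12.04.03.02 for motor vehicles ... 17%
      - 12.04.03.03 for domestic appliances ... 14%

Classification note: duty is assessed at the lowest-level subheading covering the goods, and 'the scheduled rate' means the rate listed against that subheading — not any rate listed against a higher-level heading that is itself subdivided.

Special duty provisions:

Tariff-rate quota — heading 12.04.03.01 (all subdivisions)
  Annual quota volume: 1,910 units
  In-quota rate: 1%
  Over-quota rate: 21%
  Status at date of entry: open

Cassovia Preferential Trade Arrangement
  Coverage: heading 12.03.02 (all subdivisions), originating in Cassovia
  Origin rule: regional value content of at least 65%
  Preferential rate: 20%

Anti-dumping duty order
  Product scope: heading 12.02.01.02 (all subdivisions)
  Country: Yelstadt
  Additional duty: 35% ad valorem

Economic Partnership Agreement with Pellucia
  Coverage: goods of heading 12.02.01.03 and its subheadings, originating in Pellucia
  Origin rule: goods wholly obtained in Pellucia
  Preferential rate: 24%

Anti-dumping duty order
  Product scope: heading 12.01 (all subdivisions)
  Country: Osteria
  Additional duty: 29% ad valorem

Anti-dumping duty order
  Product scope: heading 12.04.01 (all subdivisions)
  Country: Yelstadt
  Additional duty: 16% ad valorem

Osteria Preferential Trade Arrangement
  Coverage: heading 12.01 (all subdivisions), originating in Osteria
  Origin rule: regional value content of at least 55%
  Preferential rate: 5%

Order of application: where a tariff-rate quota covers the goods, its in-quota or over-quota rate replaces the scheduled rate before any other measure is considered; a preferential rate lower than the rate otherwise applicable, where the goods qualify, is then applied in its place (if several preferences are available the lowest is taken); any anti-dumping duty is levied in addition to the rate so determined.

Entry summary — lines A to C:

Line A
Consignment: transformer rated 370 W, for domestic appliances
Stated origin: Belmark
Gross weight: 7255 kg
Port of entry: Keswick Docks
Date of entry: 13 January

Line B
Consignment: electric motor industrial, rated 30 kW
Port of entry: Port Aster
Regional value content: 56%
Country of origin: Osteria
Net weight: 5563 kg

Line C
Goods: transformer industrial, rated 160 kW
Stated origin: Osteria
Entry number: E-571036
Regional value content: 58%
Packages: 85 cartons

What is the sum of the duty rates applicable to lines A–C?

Line A: transformer → 12.02; rated 370 W → 12.02.02; for domestic appliances → 12.02.02.02. Scheduled 13%. No special measure applies. → 13%.
Line B: electric motor → 12.01; rated 30 kW → 12.01.01; industrial → 12.01.01.02. Scheduled 28%. Osteria agreement on 12.01: RVC ≥ 55% → 5% available; preferential 5%; anti-dumping (Osteria, 12.01): +29%; total 5% + 29% = 34%. → 34%.
Line C: transformer → 12.02; rated 160 kW → 12.02.03; industrial → 12.02.03.03. Scheduled 11%. Osteria agreement on 12.01: 12.02.03.03 not covered. → 11%.
Sum: 13% + 34% + 11% = 58%.

58%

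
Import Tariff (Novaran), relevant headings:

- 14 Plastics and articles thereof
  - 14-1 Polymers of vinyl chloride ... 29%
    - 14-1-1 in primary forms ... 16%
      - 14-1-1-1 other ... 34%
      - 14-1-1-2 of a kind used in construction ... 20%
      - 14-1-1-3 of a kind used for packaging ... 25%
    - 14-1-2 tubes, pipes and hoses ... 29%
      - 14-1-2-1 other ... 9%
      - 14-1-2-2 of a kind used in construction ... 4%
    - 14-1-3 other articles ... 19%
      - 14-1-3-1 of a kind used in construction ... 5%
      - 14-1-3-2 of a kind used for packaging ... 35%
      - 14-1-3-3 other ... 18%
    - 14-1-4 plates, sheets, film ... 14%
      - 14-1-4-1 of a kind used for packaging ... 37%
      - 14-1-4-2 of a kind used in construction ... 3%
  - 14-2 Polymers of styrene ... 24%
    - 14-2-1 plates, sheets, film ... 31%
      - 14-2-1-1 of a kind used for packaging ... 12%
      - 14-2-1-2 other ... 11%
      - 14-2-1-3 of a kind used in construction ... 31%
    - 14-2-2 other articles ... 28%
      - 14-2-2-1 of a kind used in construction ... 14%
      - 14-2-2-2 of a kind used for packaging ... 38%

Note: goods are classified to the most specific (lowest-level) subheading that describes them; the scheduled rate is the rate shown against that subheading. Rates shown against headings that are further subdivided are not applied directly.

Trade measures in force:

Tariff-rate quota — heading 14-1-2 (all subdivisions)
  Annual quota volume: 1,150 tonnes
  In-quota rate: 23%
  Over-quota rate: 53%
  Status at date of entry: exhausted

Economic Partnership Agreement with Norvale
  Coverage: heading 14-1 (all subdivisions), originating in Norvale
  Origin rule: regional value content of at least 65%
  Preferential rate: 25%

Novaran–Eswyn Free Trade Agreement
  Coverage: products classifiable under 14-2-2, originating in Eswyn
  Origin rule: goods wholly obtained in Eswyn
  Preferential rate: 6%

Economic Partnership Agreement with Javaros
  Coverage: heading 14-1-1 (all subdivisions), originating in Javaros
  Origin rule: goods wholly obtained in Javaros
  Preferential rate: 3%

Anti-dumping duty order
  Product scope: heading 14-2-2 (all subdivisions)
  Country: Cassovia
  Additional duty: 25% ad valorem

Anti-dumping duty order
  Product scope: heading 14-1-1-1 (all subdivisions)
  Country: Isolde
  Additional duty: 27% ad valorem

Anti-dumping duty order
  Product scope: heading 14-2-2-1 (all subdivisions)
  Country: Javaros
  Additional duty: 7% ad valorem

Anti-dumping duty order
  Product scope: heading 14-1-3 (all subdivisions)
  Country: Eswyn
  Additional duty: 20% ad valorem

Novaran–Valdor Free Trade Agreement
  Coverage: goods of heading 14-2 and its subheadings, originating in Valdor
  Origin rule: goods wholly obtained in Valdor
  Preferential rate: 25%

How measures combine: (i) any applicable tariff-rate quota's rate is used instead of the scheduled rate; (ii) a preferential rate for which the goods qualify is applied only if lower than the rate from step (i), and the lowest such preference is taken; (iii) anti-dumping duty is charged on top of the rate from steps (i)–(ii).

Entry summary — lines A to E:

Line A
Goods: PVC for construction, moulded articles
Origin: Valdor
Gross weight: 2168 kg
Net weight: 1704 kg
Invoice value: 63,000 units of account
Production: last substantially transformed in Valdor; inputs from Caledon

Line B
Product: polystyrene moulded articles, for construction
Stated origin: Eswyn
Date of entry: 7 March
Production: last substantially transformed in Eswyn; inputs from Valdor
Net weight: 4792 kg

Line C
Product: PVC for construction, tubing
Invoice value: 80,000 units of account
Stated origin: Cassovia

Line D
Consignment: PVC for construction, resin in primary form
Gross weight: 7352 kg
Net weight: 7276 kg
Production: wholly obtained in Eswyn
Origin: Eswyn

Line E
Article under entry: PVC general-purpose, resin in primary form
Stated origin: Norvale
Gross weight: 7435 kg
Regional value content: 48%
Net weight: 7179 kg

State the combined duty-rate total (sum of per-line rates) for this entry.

Line A: PVC → 14-1; moulded articles → 14-1-3; for construction → 14-1-3-1. Scheduled 5%. Valdor agreement on 14-2: 14-1-3-1 not covered. → 5%.
Line B: polystyrene → 14-2; moulded articles → 14-2-2; for construction → 14-2-2-1. Scheduled 14%. Eswyn agreement on 14-2-2: not wholly obtained. → 14%.
Line C: PVC → 14-1; tubing → 14-1-2; for construction → 14-1-2-2. Scheduled 4%. quota on 14-1-2 exhausted → over-quota 53%. → 53%.
Line D: PVC → 14-1; resin in primary form → 14-1-1; for construction → 14-1-1-2. Scheduled 20%. Eswyn agreement on 14-2-2: 14-1-1-2 not covered. → 20%.
Line E: PVC → 14-1; resin in primary form → 14-1-1; general-purpose → 14-1-1-1. Scheduled 34%. Norvale agreement on 14-1: RVC < 65%. → 34%.
Sum: 5% + 14% + 53% + 20% + 34% = 126%.

126%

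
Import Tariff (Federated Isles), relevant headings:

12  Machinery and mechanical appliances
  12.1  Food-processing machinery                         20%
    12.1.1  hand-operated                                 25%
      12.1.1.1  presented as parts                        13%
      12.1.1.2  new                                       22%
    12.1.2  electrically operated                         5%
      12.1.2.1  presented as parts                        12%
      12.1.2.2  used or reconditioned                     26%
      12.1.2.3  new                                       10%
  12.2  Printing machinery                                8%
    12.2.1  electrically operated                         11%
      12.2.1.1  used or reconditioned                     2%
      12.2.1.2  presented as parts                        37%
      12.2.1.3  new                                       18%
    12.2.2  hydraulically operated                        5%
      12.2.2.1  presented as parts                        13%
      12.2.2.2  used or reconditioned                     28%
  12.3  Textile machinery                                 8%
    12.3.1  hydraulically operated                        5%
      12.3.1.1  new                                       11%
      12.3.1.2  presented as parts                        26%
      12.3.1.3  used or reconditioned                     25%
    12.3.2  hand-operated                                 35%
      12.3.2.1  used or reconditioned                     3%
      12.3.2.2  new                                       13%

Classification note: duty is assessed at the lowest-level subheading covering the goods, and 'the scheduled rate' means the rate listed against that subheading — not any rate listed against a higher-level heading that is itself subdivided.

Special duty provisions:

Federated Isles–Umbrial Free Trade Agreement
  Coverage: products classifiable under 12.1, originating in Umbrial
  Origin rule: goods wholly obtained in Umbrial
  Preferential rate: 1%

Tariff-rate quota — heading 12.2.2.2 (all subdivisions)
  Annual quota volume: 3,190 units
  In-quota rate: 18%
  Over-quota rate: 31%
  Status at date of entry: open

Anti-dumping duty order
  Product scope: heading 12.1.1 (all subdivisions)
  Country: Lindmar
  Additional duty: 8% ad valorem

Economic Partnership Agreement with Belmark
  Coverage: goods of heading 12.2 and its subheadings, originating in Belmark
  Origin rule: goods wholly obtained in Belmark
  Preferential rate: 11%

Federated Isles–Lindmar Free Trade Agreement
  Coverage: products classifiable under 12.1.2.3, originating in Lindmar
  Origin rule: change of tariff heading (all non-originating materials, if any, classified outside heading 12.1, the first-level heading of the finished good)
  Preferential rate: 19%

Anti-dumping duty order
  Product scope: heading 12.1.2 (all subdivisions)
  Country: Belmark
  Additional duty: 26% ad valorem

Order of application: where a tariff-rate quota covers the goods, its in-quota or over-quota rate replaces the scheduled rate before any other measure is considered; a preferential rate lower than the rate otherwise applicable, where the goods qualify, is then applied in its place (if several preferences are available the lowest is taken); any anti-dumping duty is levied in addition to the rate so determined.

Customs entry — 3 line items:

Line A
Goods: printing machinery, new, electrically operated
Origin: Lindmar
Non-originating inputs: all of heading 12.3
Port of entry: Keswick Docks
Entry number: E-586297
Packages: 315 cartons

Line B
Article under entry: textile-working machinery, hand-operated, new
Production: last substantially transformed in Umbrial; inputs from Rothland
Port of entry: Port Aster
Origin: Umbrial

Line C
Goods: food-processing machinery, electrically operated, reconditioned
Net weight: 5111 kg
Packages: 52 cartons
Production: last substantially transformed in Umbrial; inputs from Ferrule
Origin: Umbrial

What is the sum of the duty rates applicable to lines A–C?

57%

Line A: printing → 12.2; electrically operated → 12.2.1; new → 12.2.1.3. Scheduled 18%. Lindmar agreement on 12.1.2.3: 12.2.1.3 not covered. → 18%.
Line B: textile-working → 12.3; hand-operated → 12.3.2; new → 12.3.2.2. Scheduled 13%. Umbrial agreement on 12.1: 12.3.2.2 not covered. → 13%.
Line C: food-processing → 12.1; electrically operated → 12.1.2; reconditioned → 12.1.2.2. Scheduled 26%. Umbrial agreement on 12.1: not wholly obtained. → 26%.
Sum: 18% + 13% + 26% = 57%.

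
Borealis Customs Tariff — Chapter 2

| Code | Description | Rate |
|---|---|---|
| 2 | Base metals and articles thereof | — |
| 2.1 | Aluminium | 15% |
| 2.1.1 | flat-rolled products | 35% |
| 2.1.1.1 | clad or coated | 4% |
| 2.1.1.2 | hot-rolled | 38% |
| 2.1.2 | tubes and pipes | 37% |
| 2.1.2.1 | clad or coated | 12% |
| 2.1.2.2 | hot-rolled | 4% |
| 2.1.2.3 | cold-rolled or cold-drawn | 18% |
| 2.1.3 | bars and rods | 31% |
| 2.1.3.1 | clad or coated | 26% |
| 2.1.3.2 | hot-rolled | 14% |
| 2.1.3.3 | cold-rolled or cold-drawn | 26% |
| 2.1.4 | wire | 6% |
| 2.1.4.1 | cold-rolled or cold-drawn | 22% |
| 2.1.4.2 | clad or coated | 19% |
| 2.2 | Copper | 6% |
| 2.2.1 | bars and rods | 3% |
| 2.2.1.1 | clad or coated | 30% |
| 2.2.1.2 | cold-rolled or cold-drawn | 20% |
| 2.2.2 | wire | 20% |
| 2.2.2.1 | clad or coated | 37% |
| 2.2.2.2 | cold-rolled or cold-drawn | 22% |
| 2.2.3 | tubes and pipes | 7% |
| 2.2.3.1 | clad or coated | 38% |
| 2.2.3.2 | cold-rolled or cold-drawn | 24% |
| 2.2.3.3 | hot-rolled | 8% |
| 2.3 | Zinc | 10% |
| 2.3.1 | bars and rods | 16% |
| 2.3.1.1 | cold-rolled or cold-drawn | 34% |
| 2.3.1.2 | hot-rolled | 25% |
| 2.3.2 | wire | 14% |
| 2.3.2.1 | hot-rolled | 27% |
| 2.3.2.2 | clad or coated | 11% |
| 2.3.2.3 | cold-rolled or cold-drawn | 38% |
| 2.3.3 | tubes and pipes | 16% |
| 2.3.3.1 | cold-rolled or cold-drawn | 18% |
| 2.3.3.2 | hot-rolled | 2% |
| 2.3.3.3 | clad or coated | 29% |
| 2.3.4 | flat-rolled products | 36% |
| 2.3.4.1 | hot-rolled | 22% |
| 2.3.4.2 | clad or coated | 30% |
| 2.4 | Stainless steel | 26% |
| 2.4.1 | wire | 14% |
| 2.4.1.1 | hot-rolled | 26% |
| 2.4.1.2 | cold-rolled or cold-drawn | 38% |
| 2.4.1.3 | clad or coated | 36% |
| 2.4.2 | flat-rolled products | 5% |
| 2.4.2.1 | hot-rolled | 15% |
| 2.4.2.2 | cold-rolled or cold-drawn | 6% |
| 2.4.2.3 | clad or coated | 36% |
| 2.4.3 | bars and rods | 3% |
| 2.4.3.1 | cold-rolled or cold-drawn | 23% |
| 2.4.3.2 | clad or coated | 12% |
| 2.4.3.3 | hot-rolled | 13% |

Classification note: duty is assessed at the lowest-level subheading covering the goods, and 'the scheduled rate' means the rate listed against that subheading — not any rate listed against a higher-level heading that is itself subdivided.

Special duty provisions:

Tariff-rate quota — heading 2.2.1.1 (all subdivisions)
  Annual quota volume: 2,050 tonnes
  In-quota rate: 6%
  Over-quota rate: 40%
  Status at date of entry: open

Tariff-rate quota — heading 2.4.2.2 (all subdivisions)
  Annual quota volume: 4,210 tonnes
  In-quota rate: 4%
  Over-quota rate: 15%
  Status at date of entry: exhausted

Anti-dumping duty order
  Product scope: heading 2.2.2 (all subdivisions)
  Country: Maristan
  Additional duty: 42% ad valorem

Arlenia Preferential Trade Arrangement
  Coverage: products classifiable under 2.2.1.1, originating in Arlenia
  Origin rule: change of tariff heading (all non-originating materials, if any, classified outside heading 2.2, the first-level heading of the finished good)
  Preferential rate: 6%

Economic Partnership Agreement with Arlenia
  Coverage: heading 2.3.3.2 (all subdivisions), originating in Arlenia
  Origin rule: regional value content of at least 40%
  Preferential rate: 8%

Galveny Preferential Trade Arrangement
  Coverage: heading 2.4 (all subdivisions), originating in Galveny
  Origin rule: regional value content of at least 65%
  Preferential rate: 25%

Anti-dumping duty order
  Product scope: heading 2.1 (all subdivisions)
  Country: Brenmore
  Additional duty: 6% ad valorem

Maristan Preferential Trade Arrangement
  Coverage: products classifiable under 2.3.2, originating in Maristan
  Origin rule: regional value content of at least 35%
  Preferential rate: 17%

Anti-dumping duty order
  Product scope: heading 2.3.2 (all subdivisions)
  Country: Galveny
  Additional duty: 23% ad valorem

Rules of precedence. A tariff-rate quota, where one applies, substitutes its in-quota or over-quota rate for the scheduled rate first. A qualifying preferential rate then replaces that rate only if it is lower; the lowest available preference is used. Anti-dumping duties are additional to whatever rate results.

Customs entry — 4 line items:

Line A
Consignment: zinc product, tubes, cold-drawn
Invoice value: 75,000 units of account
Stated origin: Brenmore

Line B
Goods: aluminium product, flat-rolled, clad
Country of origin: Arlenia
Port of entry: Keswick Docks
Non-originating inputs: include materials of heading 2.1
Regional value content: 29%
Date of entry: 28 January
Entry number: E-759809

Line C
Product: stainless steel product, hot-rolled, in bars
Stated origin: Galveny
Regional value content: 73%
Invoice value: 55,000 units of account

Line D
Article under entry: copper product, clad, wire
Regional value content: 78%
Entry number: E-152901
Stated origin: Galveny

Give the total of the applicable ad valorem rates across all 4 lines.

Line A: zinc → 2.3; tubes → 2.3.3; cold-drawn → 2.3.3.1. Scheduled 18%. No special measure applies. → 18%.
Line B: aluminium → 2.1; flat-rolled → 2.1.1; clad → 2.1.1.1. Scheduled 4%. Arlenia agreement on 2.2.1.1: 2.1.1.1 not covered; Arlenia agreement on 2.3.3.2: 2.1.1.1 not covered. → 4%.
Line C: stainless steel → 2.4; in bars → 2.4.3; hot-rolled → 2.4.3.3. Scheduled 13%. Galveny agreement on 2.4: RVC ≥ 65% → 25% available; preference 25% not lower than 13% → no reduction. → 13%.
Line D: copper → 2.2; wire → 2.2.2; clad → 2.2.2.1. Scheduled 37%. Galveny agreement on 2.4: 2.2.2.1 not covered. → 37%.
Sum: 18% + 4% + 13% + 37% = 72%.

72%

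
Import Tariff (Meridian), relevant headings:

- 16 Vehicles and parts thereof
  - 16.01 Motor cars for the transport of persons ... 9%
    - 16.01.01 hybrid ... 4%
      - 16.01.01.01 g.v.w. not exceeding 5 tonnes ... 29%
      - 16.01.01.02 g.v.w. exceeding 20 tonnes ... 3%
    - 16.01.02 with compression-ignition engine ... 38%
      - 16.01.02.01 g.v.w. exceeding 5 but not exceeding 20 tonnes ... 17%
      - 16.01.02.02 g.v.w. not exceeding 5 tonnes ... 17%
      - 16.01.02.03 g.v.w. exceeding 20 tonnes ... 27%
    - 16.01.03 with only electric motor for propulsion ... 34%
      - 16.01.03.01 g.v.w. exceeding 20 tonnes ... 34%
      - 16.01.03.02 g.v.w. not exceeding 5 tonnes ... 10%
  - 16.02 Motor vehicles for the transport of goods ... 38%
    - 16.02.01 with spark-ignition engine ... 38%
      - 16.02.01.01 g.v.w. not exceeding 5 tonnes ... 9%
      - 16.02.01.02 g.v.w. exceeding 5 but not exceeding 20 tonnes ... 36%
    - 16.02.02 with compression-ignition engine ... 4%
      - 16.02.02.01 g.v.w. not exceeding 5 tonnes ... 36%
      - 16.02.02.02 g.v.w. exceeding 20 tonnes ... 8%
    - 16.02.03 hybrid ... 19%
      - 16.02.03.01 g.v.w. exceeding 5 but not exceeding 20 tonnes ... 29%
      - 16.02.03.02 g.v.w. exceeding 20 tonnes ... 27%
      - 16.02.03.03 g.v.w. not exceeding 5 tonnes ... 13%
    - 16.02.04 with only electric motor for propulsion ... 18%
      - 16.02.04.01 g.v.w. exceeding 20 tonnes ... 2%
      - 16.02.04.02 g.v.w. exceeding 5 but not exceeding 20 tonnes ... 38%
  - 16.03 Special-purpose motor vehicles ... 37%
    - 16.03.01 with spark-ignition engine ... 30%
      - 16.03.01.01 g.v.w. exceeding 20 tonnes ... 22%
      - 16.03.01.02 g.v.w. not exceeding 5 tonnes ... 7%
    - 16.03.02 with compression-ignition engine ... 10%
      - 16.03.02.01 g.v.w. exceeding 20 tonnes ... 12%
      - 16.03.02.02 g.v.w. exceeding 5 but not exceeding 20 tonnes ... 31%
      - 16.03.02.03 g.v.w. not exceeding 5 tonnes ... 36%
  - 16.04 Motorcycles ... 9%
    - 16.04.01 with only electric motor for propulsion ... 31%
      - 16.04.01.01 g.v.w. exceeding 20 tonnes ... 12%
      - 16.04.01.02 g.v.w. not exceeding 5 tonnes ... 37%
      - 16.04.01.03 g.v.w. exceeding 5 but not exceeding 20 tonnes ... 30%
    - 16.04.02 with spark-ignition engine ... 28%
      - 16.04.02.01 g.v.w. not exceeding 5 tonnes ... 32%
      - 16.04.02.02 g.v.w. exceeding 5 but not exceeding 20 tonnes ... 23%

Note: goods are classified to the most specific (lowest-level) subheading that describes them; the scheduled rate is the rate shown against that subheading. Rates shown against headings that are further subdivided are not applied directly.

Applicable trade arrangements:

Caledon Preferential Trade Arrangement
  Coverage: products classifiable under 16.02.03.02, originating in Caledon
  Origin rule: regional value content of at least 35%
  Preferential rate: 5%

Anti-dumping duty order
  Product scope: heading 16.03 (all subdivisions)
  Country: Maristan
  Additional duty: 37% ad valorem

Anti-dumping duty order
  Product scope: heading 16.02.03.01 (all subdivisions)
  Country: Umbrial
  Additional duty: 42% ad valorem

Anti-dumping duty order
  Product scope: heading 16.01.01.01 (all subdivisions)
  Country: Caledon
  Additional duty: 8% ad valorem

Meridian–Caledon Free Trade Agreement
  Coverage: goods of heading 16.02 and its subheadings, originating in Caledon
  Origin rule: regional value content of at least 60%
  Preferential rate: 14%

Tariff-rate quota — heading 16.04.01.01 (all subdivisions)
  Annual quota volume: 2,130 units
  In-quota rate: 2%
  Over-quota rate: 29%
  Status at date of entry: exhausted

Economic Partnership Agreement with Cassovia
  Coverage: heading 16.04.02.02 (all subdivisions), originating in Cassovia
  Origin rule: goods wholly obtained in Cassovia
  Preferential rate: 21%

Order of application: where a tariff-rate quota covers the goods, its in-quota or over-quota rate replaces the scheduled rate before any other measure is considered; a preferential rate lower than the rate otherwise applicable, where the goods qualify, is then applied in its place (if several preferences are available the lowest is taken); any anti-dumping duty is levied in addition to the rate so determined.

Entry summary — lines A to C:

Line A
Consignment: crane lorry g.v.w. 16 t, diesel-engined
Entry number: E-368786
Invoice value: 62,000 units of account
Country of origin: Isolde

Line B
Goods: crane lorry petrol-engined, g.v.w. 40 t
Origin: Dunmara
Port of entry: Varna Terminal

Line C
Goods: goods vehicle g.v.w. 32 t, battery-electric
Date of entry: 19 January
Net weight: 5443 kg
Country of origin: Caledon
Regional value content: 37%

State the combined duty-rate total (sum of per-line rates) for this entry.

55%

Line A: crane lorry → 16.03; diesel-engined → 16.03.02; g.v.w. 16 t → 16.03.02.02. Scheduled 31%. No special measure applies. → 31%.
Line B: crane lorry → 16.03; petrol-engined → 16.03.01; g.v.w. 40 t → 16.03.01.01. Scheduled 22%. No special measure applies. → 22%.
Line C: goods vehicle → 16.02; battery-electric → 16.02.04; g.v.w. 32 t → 16.02.04.01. Scheduled 2%. Caledon agreement on 16.02.03.02: 16.02.04.01 not covered; Caledon agreement on 16.02: RVC < 60%. → 2%.
Sum: 31% + 22% + 2% = 55%.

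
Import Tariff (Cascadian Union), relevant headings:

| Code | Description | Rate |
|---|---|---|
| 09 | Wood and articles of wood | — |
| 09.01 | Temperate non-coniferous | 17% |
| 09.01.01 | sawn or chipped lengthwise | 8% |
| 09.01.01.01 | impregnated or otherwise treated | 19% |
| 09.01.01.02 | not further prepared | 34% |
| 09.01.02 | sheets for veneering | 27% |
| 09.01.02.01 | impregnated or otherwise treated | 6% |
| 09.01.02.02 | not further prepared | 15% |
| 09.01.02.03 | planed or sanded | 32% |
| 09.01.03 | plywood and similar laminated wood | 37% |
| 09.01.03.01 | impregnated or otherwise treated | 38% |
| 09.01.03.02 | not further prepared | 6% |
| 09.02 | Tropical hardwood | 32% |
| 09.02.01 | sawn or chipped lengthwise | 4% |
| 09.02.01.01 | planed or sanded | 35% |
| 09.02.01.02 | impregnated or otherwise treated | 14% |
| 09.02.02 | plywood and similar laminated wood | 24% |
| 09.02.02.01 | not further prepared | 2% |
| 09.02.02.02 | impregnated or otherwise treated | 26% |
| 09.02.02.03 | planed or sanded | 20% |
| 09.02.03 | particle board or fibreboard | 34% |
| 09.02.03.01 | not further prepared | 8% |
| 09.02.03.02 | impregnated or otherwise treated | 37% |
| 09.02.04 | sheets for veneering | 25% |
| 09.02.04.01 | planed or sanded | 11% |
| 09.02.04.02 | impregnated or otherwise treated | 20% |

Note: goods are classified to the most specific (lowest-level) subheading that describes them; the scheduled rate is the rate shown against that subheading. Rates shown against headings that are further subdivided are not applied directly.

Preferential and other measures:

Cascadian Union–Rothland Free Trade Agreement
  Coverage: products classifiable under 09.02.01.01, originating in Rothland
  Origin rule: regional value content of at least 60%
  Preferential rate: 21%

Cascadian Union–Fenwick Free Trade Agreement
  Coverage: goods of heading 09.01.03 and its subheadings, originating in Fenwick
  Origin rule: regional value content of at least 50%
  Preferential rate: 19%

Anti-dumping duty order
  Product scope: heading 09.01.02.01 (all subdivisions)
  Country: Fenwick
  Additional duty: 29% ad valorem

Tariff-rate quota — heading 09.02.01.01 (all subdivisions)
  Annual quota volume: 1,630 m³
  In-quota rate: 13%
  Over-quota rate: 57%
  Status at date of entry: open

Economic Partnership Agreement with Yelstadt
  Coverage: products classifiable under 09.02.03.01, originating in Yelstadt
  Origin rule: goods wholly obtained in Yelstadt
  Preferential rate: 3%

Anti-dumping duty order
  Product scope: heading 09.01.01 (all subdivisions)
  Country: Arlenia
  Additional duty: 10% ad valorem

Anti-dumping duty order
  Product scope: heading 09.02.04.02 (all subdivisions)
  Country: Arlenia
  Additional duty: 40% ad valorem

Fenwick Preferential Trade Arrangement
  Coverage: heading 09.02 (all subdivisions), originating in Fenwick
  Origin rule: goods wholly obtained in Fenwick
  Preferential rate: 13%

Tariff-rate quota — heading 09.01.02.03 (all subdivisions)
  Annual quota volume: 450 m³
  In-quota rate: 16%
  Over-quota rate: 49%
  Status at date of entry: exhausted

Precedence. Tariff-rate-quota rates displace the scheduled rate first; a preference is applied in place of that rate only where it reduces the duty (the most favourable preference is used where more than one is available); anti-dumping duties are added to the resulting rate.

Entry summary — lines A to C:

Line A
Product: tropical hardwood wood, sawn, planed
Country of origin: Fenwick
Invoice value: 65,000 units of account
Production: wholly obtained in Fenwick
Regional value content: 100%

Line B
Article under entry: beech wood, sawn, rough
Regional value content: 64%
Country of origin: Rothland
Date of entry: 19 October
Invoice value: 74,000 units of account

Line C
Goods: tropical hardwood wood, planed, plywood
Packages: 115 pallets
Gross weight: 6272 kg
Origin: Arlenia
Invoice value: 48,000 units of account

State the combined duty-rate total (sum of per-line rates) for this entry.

67%

Line A: tropical hardwood → 09.02; sawn → 09.02.01; planed → 09.02.01.01. Scheduled 35%. quota on 09.02.01.01 open → in-quota 13%; Fenwick agreement on 09.01.03: 09.02.01.01 not covered; Fenwick agreement on 09.02: wholly obtained → 13% available; preference 13% not lower than 13% → no reduction. → 13%.
Line B: beech → 09.01; sawn → 09.01.01; rough → 09.01.01.02. Scheduled 34%. Rothland agreement on 09.02.01.01: 09.01.01.02 not covered. → 34%.
Line C: tropical hardwood → 09.02; plywood → 09.02.02; planed → 09.02.02.03. Scheduled 20%. No special measure applies. → 20%.
Sum: 13% + 34% + 20% = 67%.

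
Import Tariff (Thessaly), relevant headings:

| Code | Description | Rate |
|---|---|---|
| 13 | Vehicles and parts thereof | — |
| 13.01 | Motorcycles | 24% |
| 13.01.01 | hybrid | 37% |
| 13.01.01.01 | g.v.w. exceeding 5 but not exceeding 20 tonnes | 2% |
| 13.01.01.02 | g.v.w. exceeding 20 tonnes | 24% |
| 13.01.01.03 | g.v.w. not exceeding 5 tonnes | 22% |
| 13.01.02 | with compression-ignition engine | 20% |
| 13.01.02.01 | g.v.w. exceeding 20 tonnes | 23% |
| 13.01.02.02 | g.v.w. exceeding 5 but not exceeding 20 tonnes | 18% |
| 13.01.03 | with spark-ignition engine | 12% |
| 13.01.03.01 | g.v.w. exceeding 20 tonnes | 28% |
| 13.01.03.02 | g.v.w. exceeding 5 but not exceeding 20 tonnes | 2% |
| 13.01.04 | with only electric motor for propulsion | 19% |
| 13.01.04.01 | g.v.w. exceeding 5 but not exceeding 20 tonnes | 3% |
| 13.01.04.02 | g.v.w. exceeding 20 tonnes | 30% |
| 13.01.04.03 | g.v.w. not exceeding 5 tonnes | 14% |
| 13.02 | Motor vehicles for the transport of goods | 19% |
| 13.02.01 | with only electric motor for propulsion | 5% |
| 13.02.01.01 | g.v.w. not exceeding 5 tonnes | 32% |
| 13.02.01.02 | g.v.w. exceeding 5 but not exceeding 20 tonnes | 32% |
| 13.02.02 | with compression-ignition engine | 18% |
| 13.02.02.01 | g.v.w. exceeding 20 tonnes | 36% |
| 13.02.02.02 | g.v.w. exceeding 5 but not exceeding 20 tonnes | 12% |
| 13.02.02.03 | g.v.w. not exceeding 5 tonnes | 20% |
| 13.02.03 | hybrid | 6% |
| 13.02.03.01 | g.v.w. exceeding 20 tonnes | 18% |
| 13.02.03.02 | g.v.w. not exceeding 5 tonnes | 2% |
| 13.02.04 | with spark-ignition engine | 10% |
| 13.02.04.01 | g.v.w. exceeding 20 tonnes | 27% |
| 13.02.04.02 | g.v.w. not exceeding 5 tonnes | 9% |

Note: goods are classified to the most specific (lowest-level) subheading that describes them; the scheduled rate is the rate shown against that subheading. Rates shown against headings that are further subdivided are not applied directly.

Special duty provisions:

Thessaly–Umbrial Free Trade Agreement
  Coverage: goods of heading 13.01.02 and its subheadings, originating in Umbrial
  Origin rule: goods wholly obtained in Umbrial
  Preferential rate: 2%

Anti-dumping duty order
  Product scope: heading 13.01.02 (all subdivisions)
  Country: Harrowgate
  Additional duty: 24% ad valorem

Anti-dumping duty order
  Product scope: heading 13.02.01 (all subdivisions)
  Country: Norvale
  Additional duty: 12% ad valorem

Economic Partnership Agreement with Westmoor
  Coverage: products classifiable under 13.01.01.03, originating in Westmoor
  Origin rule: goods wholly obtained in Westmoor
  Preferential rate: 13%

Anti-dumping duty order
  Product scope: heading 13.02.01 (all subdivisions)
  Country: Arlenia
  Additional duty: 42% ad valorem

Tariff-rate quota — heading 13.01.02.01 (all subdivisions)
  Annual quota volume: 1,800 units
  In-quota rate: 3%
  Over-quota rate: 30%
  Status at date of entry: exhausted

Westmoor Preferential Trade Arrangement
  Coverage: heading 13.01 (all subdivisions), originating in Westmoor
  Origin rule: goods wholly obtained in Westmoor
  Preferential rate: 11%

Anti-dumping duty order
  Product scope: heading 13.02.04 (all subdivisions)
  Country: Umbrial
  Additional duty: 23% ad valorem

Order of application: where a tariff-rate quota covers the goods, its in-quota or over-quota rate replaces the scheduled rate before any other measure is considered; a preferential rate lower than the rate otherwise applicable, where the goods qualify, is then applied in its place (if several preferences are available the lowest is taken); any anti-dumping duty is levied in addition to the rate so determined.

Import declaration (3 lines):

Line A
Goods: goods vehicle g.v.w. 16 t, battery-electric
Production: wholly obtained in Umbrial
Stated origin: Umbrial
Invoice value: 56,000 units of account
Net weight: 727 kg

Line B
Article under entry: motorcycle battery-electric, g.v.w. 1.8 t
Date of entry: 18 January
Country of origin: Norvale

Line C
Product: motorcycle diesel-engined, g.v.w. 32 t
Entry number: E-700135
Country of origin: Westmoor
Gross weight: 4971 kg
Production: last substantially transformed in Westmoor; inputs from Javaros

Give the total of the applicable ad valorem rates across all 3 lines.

Line A: goods vehicle → 13.02; battery-electric → 13.02.01; g.v.w. 16 t → 13.02.01.02. Scheduled 32%. Umbrial agreement on 13.01.02: 13.02.01.02 not covered. → 32%.
Line B: motorcycle → 13.01; battery-electric → 13.01.04; g.v.w. 1.8 t → 13.01.04.03. Scheduled 14%. No special measure applies. → 14%.
Line C: motorcycle → 13.01; diesel-engined → 13.01.02; g.v.w. 32 t → 13.01.02.01. Scheduled 23%. quota on 13.01.02.01 exhausted → over-quota 30%; Westmoor agreement on 13.01.01.03: 13.01.02.01 not covered; Westmoor agreement on 13.01: not wholly obtained. → 30%.
Sum: 32% + 14% + 30% = 76%.

76%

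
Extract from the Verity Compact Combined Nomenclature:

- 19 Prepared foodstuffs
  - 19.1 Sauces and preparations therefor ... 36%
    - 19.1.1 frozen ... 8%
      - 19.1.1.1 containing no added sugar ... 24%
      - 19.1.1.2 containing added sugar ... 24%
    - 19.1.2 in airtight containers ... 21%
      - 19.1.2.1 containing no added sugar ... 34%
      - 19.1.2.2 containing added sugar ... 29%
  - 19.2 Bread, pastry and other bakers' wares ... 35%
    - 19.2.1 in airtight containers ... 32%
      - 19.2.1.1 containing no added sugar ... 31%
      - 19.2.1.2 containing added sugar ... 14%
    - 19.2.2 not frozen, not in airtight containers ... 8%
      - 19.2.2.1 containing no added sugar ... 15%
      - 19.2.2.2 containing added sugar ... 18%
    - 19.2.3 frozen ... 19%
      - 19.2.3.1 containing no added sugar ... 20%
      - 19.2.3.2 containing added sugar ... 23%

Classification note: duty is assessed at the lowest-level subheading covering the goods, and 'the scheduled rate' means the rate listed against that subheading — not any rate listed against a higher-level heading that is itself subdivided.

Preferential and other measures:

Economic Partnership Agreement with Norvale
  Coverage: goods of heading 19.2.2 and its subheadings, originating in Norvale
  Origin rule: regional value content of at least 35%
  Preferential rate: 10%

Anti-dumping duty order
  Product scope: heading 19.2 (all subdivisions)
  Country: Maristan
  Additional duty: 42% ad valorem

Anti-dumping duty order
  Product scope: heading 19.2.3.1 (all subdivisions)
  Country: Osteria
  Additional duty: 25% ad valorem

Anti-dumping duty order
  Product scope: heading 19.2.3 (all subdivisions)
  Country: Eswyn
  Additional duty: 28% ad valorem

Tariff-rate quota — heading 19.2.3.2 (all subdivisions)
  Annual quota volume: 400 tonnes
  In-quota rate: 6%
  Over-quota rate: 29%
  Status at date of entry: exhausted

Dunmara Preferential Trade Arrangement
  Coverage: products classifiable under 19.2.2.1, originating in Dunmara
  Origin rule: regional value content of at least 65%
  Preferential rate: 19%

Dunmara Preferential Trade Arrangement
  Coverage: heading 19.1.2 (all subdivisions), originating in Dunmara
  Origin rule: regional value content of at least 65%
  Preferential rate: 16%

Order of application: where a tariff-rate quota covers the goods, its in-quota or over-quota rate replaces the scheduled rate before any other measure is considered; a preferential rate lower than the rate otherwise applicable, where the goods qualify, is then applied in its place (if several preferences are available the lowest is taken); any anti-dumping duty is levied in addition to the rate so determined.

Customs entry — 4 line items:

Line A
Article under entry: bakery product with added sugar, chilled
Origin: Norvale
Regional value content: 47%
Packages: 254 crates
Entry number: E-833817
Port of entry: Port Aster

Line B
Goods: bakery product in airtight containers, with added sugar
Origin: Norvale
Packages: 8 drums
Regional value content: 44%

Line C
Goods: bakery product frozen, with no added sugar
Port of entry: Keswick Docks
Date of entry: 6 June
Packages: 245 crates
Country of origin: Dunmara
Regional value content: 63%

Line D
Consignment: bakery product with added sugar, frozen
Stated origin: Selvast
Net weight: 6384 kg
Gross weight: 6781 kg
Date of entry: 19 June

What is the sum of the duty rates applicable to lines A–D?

Line A: bakery product → 19.2; chilled → 19.2.2; with added sugar → 19.2.2.2. Scheduled 18%. Norvale agreement on 19.2.2: RVC ≥ 35% → 10% available; preferential 10%. → 10%.
Line B: bakery product → 19.2; in airtight containers → 19.2.1; with added sugar → 19.2.1.2. Scheduled 14%. Norvale agreement on 19.2.2: 19.2.1.2 not covered. → 14%.
Line C: bakery product → 19.2; frozen → 19.2.3; with no added sugar → 19.2.3.1. Scheduled 20%. Dunmara agreement on 19.2.2.1: 19.2.3.1 not covered; Dunmara agreement on 19.1.2: 19.2.3.1 not covered. → 20%.
Line D: bakery product → 19.2; frozen → 19.2.3; with added sugar → 19.2.3.2. Scheduled 23%. quota on 19.2.3.2 exhausted → over-quota 29%. → 29%.
Sum: 10% + 14% + 20% + 29% = 73%.

73%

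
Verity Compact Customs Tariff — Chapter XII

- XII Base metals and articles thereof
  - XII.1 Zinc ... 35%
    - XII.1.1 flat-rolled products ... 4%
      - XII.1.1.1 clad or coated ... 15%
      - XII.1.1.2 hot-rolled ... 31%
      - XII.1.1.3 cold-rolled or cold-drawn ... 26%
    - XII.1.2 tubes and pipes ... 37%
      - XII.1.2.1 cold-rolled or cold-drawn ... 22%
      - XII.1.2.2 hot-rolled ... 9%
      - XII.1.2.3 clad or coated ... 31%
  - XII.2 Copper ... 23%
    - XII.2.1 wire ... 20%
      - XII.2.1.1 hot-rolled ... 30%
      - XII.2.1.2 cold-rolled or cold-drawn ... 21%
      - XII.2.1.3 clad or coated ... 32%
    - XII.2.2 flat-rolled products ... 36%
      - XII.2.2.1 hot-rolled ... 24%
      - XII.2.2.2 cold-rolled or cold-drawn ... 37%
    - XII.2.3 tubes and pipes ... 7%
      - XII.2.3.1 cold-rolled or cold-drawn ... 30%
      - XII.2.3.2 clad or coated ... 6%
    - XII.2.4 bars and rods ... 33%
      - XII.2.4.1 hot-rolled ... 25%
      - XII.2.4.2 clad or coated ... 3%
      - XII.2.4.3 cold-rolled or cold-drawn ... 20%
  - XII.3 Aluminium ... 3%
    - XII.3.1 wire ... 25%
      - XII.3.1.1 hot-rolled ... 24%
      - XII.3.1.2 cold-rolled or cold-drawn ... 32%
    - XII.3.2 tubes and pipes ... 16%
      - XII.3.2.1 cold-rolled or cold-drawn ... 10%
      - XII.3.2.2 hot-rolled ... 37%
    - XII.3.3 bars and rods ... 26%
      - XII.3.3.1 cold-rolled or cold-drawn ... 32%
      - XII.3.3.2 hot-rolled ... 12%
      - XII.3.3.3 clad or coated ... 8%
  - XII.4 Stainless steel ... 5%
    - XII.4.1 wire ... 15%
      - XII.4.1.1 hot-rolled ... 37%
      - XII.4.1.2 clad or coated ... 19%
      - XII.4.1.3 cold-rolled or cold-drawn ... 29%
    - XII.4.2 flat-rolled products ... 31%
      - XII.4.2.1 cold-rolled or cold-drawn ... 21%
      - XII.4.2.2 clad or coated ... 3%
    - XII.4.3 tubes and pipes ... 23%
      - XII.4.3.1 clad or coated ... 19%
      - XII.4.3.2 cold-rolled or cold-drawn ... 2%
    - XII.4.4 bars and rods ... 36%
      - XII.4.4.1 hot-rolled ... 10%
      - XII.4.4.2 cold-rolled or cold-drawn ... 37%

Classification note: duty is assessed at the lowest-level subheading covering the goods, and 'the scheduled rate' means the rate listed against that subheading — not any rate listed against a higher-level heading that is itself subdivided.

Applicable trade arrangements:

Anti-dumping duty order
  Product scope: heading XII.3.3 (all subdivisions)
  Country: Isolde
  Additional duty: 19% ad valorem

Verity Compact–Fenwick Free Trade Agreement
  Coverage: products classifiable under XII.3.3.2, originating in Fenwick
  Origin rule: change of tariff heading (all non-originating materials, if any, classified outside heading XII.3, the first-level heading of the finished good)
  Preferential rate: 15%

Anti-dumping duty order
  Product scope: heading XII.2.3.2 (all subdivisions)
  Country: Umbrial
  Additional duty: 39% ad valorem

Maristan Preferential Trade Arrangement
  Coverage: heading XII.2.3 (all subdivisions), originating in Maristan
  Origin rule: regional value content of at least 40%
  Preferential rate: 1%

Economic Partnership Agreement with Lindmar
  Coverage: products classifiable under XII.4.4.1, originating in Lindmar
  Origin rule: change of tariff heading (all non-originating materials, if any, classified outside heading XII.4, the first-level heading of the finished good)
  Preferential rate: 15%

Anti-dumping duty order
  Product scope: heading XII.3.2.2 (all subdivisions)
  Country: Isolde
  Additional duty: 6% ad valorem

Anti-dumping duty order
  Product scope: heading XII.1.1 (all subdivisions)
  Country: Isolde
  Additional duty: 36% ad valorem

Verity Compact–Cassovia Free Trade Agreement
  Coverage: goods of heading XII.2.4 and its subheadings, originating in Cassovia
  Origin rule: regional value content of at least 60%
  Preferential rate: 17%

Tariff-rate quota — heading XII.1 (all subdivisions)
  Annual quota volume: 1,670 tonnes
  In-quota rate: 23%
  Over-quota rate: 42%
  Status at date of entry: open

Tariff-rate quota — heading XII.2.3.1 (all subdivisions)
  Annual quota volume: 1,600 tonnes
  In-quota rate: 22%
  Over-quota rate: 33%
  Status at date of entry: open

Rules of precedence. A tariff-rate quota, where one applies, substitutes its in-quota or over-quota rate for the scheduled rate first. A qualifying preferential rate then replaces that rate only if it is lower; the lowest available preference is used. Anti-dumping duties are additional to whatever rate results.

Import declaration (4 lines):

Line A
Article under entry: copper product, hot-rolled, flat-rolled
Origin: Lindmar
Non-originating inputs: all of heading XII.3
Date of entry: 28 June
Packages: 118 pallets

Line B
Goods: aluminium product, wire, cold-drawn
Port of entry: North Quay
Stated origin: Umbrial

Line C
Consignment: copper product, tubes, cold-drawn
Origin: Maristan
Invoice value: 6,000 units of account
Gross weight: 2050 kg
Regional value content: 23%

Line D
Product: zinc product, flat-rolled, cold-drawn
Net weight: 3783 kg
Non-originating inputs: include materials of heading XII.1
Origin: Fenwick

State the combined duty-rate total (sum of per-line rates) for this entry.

101%

Line A: copper → XII.2; flat-rolled → XII.2.2; hot-rolled → XII.2.2.1. Scheduled 24%. Lindmar agreement on XII.4.4.1: XII.2.2.1 not covered. → 24%.
Line B: aluminium → XII.3; wire → XII.3.1; cold-drawn → XII.3.1.2. Scheduled 32%. No special measure applies. → 32%.
Line C: copper → XII.2; tubes → XII.2.3; cold-drawn → XII.2.3.1. Scheduled 30%. quota on XII.2.3.1 open → in-quota 22%; Maristan agreement on XII.2.3: RVC < 40%. → 22%.
Line D: zinc → XII.1; flat-rolled → XII.1.1; cold-drawn → XII.1.1.3. Scheduled 26%. quota on XII.1 open → in-quota 23%; Fenwick agreement on XII.3.3.2: XII.1.1.3 not covered. → 23%.
Sum: 24% + 32% + 22% + 23% = 101%.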